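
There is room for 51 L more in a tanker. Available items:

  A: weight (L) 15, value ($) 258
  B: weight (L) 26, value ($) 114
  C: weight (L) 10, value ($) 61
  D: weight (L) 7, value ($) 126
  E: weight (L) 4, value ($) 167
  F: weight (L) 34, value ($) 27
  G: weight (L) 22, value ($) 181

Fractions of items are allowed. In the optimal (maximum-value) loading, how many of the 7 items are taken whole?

4

Order: E (167/4=41.75) > D (126/7=18.00) > A (258/15=17.20) > G (181/22=8.23) > C (61/10=6.10) > B (114/26=4.38) > F (27/34=0.79)
Fill: take E (4 @ 167) → take D (7 @ 126) → take A (15 @ 258) → take G (22 @ 181) → take 3/10 of C → 18.30; 51/51 used.
4 item(s) taken whole; one partial (take 3/10 of C).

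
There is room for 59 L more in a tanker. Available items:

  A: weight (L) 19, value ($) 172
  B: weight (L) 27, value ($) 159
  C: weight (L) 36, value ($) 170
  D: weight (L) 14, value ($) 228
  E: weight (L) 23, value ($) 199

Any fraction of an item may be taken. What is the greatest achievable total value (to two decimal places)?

Sort by value per unit weight and fill in that order.
Ratios (sorted): D 16.29, A 9.05, E 8.65, B 5.89, C 4.72
take D (14 @ 228); take A (19 @ 172); take E (23 @ 199); take 3/27 of B → 17.67. Capacity used 59/59.
Total value = 616.67

616.67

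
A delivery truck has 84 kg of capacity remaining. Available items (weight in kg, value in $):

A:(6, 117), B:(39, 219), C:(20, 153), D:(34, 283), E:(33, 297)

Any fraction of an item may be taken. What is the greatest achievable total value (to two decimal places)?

781.15

Greedy by value/weight ratio, highest first.
Ratios (sorted): A 19.50, E 9.00, D 8.32, C 7.65, B 5.62
take A (6 @ 117); take E (33 @ 297); take D (34 @ 283); take 11/20 of C → 84.15. Capacity used 84/84.
Total value = 781.15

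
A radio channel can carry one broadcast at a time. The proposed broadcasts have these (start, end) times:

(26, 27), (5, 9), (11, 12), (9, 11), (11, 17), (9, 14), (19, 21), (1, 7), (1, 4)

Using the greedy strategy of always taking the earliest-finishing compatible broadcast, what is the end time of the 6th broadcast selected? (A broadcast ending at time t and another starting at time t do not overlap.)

Order by finish time; keep every interval that doesn't clash with the previous kept one.
By end time: (1,4), (1,7), (5,9), (9,11), (11,12), (9,14), (11,17), (19,21), (26,27).
Pick (1,4); next start ≥ 4 → (5,9); next start ≥ 9 → (9,11); next start ≥ 11 → (11,12); next start ≥ 12 → (19,21); next start ≥ 21 → (26,27).
Selected: (1,4) (5,9) (9,11) (11,12) (19,21) (26,27)

27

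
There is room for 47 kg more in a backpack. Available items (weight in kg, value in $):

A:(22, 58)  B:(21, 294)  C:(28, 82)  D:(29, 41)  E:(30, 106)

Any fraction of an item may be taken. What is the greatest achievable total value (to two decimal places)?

385.87

Greedy by value/weight ratio, highest first.
Ratios (sorted): B 14.00, E 3.53, C 2.93, A 2.64, D 1.41
take B (21 @ 294); take 26/30 of E → 91.87. Capacity used 47/47.
Total value = 385.87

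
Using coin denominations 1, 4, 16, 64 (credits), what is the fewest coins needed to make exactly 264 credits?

Use the largest denomination that fits, subtract, and repeat.
264 − 4×64→8 − 2×4→0
Total coins = 4 + 2 = 6

6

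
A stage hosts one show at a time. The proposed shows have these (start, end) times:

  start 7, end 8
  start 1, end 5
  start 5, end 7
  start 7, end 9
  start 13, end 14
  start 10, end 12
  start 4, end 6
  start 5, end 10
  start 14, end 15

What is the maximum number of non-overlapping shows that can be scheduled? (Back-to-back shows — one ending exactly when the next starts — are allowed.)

Sort by end time and greedily take each interval whose start is ≥ the last chosen end.
By end time: (1,5), (4,6), (5,7), (7,8), (7,9), (5,10), (10,12), (13,14), (14,15).
Pick (1,5); next start ≥ 5 → (5,7); next start ≥ 7 → (7,8); next start ≥ 8 → (10,12); next start ≥ 12 → (13,14); next start ≥ 14 → (14,15).
Selected 6 shows.

6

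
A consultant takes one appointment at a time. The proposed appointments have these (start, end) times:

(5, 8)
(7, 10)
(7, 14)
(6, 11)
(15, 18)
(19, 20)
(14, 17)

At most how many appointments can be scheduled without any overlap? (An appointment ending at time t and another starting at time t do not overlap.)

3

Greedy by earliest finish: after sorting by end time, pick each interval compatible with the last pick.
Sorted by end: (5,8)  (7,10)  (6,11)  (7,14)  (14,17)  (15,18)  (19,20)
take (5,8); skip (7,14); take (14,17); skip (15,18); take (19,20).
Selected 3 appointments.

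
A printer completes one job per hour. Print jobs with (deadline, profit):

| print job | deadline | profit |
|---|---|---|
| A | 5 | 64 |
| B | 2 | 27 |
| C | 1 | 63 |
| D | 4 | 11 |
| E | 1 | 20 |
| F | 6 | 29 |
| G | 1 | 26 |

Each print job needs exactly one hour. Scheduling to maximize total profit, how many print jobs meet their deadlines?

By profit: A(d5,64), C(d1,63), F(d6,29), B(d2,27), G(d1,26), E(d1,20), D(d4,11)
A→slot 5; C→slot 1; F→slot 6; B→slot 2; G skipped; E skipped; D→slot 4.
5 of 7 scheduled.

5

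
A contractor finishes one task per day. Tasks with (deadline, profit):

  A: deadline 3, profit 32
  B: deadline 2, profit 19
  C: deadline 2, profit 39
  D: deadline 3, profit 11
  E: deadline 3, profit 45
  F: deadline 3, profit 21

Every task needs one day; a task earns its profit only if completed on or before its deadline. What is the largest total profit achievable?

Sort by profit descending; place each in the latest free slot ≤ its deadline.
Profit order: E=45 C=39 A=32 F=21 B=19 D=11
Assign: E→slot 3, C→slot 2, A→slot 1, F skipped, B skipped, D skipped.
Slots: [1:A] [2:C] [3:E]
Profit = 32 + 39 + 45 = 116

116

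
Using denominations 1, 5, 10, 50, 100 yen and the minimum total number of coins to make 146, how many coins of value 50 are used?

Use the largest denomination that fits, subtract, and repeat.
146 − 1×100→46 − 4×10→6 − 1×5→1 − 1×1→0
Count of 50: 0

0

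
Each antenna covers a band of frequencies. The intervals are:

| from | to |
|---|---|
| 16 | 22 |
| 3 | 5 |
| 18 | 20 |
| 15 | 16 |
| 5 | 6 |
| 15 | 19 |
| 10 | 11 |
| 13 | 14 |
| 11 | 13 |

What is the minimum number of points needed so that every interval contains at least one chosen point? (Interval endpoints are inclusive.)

5

By right end: [3,5]  [5,6]  [10,11]  [11,13]  [13,14]  [15,16]  [15,19]  [18,20]  [16,22]
[3,5] uncovered → point at 5; [10,11] uncovered → point at 11; [13,14] uncovered → point at 14; [15,16] uncovered → point at 16; [18,20] uncovered → point at 20.
Points: 5, 11, 14, 16, 20 (5 total).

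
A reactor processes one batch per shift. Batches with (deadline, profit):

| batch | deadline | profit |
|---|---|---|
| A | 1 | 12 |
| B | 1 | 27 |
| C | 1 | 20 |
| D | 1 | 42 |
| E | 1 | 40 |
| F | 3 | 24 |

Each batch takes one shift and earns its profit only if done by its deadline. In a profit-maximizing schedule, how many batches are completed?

Take jobs in profit order; each goes to the latest open slot no later than its deadline.
By profit: D(d1,42), E(d1,40), B(d1,27), F(d3,24), C(d1,20), A(d1,12)
D→slot 1; E skipped; B skipped; F→slot 3; C skipped; A skipped.
2 of 6 scheduled.

2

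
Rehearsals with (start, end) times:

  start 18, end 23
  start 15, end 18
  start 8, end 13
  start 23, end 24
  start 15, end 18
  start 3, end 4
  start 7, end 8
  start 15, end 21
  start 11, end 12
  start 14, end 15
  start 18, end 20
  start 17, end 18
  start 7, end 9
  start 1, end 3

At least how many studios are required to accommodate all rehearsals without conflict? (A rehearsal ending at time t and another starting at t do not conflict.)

Events (time:±→running): 1:+→1 3:-→0 3:+→1 4:-→0 7:+→1 7:+→2 8:-→1 8:+→2 9:-→1 11:+→2 12:-→1 13:-→0 14:+→1 15:-→0 15:+→1 15:+→2 15:+→3 17:+→4 … peak 4.

4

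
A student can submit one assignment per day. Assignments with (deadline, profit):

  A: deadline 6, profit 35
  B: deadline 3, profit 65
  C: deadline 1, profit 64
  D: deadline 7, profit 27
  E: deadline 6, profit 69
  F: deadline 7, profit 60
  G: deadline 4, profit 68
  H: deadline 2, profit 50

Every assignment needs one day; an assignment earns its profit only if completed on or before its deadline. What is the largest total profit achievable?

Sort by profit descending; place each in the latest free slot ≤ its deadline.
By profit: E(d6,69), G(d4,68), B(d3,65), C(d1,64), F(d7,60), H(d2,50), A(d6,35), D(d7,27)
E→slot 6; G→slot 4; B→slot 3; C→slot 1; F→slot 7; H→slot 2; A→slot 5; D skipped.
Profit = 64 + 50 + 65 + 68 + 35 + 69 + 60 = 411

411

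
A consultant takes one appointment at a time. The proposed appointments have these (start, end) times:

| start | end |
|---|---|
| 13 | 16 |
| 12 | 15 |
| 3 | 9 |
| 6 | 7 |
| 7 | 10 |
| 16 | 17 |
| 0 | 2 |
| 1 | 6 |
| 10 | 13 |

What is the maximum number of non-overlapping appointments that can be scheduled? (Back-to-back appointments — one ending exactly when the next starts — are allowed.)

6

Sorted by end: (0,2)  (1,6)  (6,7)  (3,9)  (7,10)  (10,13)  (12,15)  (13,16)  (16,17)
take (0,2); take (6,7); take (7,10); take (10,13); take (13,16); take (16,17).
Selected 6 appointments.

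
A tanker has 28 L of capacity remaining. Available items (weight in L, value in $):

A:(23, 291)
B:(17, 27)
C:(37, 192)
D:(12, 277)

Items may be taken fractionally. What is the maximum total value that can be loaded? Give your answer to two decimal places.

Greedy by value/weight ratio, highest first.
Order: D (277/12=23.08) > A (291/23=12.65) > C (192/37=5.19) > B (27/17=1.59)
Fill: take D (12 @ 277) → take 16/23 of A → 202.43; 28/28 used.
Total value = 479.43

479.43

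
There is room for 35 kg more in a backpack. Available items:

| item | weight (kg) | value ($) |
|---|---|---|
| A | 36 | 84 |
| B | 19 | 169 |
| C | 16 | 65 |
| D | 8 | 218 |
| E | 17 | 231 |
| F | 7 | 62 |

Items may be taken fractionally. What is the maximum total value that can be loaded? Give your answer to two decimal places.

537.95

Sort by value per unit weight and fill in that order.
Order: D (218/8=27.25) > E (231/17=13.59) > B (169/19=8.89) > F (62/7=8.86) > C (65/16=4.06) > A (84/36=2.33)
Fill: take D (8 @ 218) → take E (17 @ 231) → take 10/19 of B → 88.95; 35/35 used.
Total value = 537.95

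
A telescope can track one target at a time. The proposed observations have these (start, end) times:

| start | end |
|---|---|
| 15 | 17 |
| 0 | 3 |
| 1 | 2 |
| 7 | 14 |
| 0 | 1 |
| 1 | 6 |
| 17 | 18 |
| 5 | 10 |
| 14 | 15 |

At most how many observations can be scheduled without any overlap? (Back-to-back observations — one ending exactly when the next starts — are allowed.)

6

Sorted by end: (0,1)  (1,2)  (0,3)  (1,6)  (5,10)  (7,14)  (14,15)  (15,17)  (17,18)
take (0,1); take (1,2); take (5,10); take (14,15); take (15,17); take (17,18).
Selected 6 observations.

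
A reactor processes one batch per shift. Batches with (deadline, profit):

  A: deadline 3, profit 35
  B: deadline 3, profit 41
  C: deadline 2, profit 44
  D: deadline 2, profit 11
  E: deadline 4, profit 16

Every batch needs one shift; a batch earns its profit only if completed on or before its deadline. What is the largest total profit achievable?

Take jobs in profit order; each goes to the latest open slot no later than its deadline.
By profit: C(d2,44), B(d3,41), A(d3,35), E(d4,16), D(d2,11)
C→slot 2; B→slot 3; A→slot 1; E→slot 4; D skipped.
Profit = 35 + 44 + 41 + 16 = 136

136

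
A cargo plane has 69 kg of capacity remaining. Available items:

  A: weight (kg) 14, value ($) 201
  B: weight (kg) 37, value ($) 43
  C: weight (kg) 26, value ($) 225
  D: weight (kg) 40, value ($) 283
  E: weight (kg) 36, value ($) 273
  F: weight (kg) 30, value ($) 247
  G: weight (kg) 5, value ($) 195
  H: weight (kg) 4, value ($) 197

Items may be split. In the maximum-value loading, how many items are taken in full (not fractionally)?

Sort by value per unit weight and fill in that order.
Ratios (sorted): H 49.25, G 39.00, A 14.36, C 8.65, F 8.23, E 7.58, D 7.08, B 1.16
take H (4 @ 197); take G (5 @ 195); take A (14 @ 201); take C (26 @ 225); take 20/30 of F → 164.67. Capacity used 69/69.
4 item(s) taken whole; one partial (take 20/30 of F).

4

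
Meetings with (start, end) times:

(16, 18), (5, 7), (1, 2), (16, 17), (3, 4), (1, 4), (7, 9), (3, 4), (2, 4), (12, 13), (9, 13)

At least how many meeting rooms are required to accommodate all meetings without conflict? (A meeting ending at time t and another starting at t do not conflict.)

Events (time:±→running): 1:+→1 1:+→2 2:-→1 2:+→2 3:+→3 3:+→4 … peak 4.

4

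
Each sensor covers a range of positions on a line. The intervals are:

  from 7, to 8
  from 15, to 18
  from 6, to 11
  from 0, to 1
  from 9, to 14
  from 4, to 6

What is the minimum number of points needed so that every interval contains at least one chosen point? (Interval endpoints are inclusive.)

5

By right end: [0,1]  [4,6]  [7,8]  [6,11]  [9,14]  [15,18]
[0,1] uncovered → point at 1; [4,6] uncovered → point at 6; [7,8] uncovered → point at 8; [9,14] uncovered → point at 14; [15,18] uncovered → point at 18.
Points: 1, 6, 8, 14, 18 (5 total).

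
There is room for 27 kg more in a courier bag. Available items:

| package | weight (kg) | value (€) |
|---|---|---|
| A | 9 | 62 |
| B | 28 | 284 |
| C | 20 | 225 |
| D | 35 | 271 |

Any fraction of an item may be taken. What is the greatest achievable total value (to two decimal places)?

Greedy by value/weight ratio, highest first.
Ratios (sorted): C 11.25, B 10.14, D 7.74, A 6.89
take C (20 @ 225); take 7/28 of B → 71.00. Capacity used 27/27.
Total value = 296.00

296.00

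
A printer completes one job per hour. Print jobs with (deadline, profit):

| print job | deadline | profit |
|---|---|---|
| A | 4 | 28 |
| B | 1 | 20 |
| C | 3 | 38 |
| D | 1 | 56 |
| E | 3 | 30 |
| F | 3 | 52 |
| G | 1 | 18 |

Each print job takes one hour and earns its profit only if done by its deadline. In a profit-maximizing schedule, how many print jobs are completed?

Profit order: D=56 F=52 C=38 E=30 A=28 B=20 G=18
Assign: D→slot 1, F→slot 3, C→slot 2, E skipped, A→slot 4, B skipped, G skipped.
Slots: [1:D] [2:C] [3:F] [4:A]
4 of 7 scheduled.

4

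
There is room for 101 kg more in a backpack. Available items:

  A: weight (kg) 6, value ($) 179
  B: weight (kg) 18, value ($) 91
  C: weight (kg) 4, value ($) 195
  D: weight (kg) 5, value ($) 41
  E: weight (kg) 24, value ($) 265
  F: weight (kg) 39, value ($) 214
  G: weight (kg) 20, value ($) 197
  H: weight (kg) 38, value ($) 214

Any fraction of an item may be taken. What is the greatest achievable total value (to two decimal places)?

Ratios (sorted): C 48.75, A 29.83, E 11.04, G 9.85, D 8.20, H 5.63, F 5.49, B 5.06
take C (4 @ 195); take A (6 @ 179); take E (24 @ 265); take G (20 @ 197); take D (5 @ 41); take H (38 @ 214); take 4/39 of F → 21.95. Capacity used 101/101.
Total value = 1112.95

1112.95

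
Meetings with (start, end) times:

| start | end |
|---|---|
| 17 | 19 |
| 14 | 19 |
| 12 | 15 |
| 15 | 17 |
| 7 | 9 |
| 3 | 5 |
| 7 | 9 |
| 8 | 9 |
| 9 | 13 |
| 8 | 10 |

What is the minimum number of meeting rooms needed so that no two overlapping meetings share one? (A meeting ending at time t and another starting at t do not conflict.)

4

Count concurrent intervals with a sweep; the peak is the room count.
Events (time:±→running): 3:+→1 5:-→0 7:+→1 7:+→2 8:+→3 8:+→4 … peak 4.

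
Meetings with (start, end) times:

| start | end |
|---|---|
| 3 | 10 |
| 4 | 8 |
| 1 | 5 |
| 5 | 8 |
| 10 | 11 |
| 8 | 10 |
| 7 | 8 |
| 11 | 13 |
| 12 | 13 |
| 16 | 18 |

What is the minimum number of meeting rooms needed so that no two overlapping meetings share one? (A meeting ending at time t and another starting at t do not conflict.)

The answer is the maximum number of intervals overlapping at any instant.
starts: [1, 3, 4, 5, 7, 8, 10, 11, 12, 16]
ends:   [5, 8, 8, 8, 10, 10, 11, 13, 13, 18]
s1→1 s3→2 s4→3 e5→2 s5→3 s7→4  — peak 4.

4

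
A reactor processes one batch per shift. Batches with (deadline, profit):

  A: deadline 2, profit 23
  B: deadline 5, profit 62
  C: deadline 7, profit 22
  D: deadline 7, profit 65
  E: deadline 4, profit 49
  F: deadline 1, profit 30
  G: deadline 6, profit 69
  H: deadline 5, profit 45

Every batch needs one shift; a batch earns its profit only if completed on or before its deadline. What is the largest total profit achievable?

343

Profit order: G=69 D=65 B=62 E=49 H=45 F=30 A=23 C=22
Assign: G→slot 6, D→slot 7, B→slot 5, E→slot 4, H→slot 3, F→slot 1, A→slot 2, C skipped.
Slots: [1:F] [2:A] [3:H] [4:E] [5:B] [6:G] [7:D]
Profit = 30 + 23 + 45 + 49 + 62 + 69 + 65 = 343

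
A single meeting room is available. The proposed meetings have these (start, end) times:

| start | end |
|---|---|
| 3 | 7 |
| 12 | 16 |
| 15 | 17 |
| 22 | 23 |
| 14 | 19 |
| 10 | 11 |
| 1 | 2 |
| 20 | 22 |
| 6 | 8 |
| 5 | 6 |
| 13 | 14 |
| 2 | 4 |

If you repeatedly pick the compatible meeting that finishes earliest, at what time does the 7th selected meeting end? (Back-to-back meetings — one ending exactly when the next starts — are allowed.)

17

Sorted by end: (1,2)  (2,4)  (5,6)  (3,7)  (6,8)  (10,11)  (13,14)  (12,16)  (15,17)  (14,19)  (20,22)  (22,23)
take (1,2); take (2,4); take (5,6); skip (3,7); take (6,8); take (10,11); take (13,14); take (15,17); skip (14,19); take (20,22); take (22,23).
Selected: (1,2) (2,4) (5,6) (6,8) (10,11) (13,14) (15,17) (20,22) (22,23)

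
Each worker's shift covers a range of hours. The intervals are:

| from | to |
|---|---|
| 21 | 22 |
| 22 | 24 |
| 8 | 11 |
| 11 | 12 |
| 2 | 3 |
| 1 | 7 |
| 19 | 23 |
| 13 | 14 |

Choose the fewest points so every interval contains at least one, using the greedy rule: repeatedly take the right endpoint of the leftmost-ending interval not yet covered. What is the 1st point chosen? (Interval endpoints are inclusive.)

Sort by right endpoint; whenever an interval is uncovered, place a point at its right end.
Sorted: [2,3] [1,7] [8,11] [11,12] [13,14] [21,22] [19,23] [22,24]
{[2,3],[1,7]} hit by 3; {[8,11],[11,12]} hit by 11; {[13,14]} hit by 14; {[21,22],[19,23],[22,24]} hit by 22.
Points: 3, 11, 14, 22 (4 total).

3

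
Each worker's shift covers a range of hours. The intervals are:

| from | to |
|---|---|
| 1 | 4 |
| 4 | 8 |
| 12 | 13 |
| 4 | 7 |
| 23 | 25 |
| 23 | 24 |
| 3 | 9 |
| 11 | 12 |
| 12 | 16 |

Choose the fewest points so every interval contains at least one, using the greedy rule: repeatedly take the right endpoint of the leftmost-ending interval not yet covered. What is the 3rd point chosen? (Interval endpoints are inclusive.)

24

Sorted: [1,4] [4,7] [4,8] [3,9] [11,12] [12,13] [12,16] [23,24] [23,25]
{[1,4],[4,7],[4,8],[3,9]} hit by 4; {[11,12],[12,13],[12,16]} hit by 12; {[23,24],[23,25]} hit by 24.
Points: 4, 12, 24 (3 total).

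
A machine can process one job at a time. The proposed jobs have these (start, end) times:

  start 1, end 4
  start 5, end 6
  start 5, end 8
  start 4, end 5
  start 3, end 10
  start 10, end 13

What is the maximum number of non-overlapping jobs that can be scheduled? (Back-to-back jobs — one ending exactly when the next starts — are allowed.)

By end time: (1,4), (4,5), (5,6), (5,8), (3,10), (10,13).
Pick (1,4); next start ≥ 4 → (4,5); next start ≥ 5 → (5,6); next start ≥ 6 → (10,13).
Selected 4 jobs.

4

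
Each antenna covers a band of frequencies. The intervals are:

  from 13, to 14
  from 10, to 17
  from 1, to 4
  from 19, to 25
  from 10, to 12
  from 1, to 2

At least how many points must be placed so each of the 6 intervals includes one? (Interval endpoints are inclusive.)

4

Process intervals by earliest right end; each time one isn't hit yet, stab at its right endpoint.
Sorted: [1,2] [1,4] [10,12] [13,14] [10,17] [19,25]
{[1,2],[1,4]} hit by 2; {[10,12]} hit by 12; {[13,14],[10,17]} hit by 14; {[19,25]} hit by 25.
Points: 2, 12, 14, 25 (4 total).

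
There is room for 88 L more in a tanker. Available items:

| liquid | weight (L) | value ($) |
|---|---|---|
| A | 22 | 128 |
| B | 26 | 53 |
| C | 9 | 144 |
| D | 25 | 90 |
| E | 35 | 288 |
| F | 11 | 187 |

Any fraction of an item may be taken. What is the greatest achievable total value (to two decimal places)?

786.60

Order: F (187/11=17.00) > C (144/9=16.00) > E (288/35=8.23) > A (128/22=5.82) > D (90/25=3.60) > B (53/26=2.04)
Fill: take F (11 @ 187) → take C (9 @ 144) → take E (35 @ 288) → take A (22 @ 128) → take 11/25 of D → 39.60; 88/88 used.
Total value = 786.60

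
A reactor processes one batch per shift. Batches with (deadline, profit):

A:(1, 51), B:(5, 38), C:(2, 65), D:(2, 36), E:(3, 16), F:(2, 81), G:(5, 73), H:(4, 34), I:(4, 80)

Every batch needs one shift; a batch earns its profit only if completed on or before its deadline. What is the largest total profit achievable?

Profit order: F=81 I=80 G=73 C=65 A=51 B=38 D=36 H=34 E=16
Assign: F→slot 2, I→slot 4, G→slot 5, C→slot 1, A skipped, B→slot 3, D skipped, H skipped, E skipped.
Slots: [1:C] [2:F] [3:B] [4:I] [5:G]
Profit = 65 + 81 + 38 + 80 + 73 = 337

337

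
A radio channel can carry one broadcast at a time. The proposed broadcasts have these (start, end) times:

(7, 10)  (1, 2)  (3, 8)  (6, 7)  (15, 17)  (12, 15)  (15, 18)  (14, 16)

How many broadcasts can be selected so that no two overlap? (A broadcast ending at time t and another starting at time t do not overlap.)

Order by finish time; keep every interval that doesn't clash with the previous kept one.
By end time: (1,2), (6,7), (3,8), (7,10), (12,15), (14,16), (15,17), (15,18).
Pick (1,2); next start ≥ 2 → (6,7); next start ≥ 7 → (7,10); next start ≥ 10 → (12,15); next start ≥ 15 → (15,17).
Selected 5 broadcasts.

5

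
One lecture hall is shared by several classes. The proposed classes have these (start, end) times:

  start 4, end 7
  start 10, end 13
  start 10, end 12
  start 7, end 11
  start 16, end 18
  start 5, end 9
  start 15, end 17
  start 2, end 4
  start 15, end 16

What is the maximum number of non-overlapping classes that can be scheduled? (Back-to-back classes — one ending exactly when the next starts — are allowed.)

By end time: (2,4), (4,7), (5,9), (7,11), (10,12), (10,13), (15,16), (15,17), (16,18).
Pick (2,4); next start ≥ 4 → (4,7); next start ≥ 7 → (7,11); next start ≥ 11 → (15,16); next start ≥ 16 → (16,18).
Selected 5 classes.

5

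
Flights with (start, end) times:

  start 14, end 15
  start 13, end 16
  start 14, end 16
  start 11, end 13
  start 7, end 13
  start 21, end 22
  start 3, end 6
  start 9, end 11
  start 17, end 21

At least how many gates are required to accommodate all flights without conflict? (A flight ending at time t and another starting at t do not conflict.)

3

Count concurrent intervals with a sweep; the peak is the room count.
Events (time:±→running): 3:+→1 6:-→0 7:+→1 9:+→2 11:-→1 11:+→2 13:-→1 13:-→0 13:+→1 14:+→2 14:+→3 … peak 3.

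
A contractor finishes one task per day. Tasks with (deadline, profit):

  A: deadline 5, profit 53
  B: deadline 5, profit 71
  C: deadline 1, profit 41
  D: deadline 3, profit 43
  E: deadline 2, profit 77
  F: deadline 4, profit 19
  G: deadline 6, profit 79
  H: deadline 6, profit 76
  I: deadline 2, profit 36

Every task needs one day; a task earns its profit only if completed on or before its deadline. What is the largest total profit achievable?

399

By profit: G(d6,79), E(d2,77), H(d6,76), B(d5,71), A(d5,53), D(d3,43), C(d1,41), I(d2,36), F(d4,19)
G→slot 6; E→slot 2; H→slot 5; B→slot 4; A→slot 3; D→slot 1; C skipped; I skipped; F skipped.
Profit = 43 + 77 + 53 + 71 + 76 + 79 = 399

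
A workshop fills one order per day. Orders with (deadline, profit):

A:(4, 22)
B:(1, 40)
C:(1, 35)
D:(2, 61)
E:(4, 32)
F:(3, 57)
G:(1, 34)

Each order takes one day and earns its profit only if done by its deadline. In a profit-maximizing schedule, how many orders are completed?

Sort by profit descending; place each in the latest free slot ≤ its deadline.
Profit order: D=61 F=57 B=40 C=35 G=34 E=32 A=22
Assign: D→slot 2, F→slot 3, B→slot 1, C skipped, G skipped, E→slot 4, A skipped.
Slots: [1:B] [2:D] [3:F] [4:E]
4 of 7 scheduled.

4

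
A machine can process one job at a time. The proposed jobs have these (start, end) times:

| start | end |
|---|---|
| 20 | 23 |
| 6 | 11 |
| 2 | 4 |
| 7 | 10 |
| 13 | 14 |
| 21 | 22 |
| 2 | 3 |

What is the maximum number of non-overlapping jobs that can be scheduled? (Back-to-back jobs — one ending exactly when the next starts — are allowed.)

Greedy by earliest finish: after sorting by end time, pick each interval compatible with the last pick.
By end time: (2,3), (2,4), (7,10), (6,11), (13,14), (21,22), (20,23).
Pick (2,3); next start ≥ 3 → (7,10); next start ≥ 10 → (13,14); next start ≥ 14 → (21,22).
Selected 4 jobs.

4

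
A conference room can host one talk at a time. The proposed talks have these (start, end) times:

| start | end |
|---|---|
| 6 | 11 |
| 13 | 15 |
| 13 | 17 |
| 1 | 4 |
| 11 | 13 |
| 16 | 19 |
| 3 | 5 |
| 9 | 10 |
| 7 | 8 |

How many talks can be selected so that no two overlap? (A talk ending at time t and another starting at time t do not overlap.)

6

By end time: (1,4), (3,5), (7,8), (9,10), (6,11), (11,13), (13,15), (13,17), (16,19).
Pick (1,4); next start ≥ 4 → (7,8); next start ≥ 8 → (9,10); next start ≥ 10 → (11,13); next start ≥ 13 → (13,15); next start ≥ 15 → (16,19).
Selected 6 talks.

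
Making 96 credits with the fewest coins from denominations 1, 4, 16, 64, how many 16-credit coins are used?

2

Greedy: take as many of the largest coin as possible, then repeat with the remainder.
96 − 1×64→32 − 2×16→0
Count of 16: 2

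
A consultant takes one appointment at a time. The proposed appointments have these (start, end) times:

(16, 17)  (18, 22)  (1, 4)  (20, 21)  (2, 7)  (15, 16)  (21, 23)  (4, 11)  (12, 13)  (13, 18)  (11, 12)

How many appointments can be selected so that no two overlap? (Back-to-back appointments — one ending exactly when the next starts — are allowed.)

Order by finish time; keep every interval that doesn't clash with the previous kept one.
Sorted by end: (1,4)  (2,7)  (4,11)  (11,12)  (12,13)  (15,16)  (16,17)  (13,18)  (20,21)  (18,22)  (21,23)
take (1,4); take (4,11); take (11,12); take (12,13); take (15,16); take (16,17); take (20,21); skip (18,22); take (21,23).
Selected 8 appointments.

8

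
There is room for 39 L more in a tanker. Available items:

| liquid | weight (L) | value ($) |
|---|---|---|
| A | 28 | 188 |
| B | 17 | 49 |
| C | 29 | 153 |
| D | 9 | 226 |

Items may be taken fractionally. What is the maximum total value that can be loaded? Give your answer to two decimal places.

424.55

Greedy by value/weight ratio, highest first.
Order: D (226/9=25.11) > A (188/28=6.71) > C (153/29=5.28) > B (49/17=2.88)
Fill: take D (9 @ 226) → take A (28 @ 188) → take 2/29 of C → 10.55; 39/39 used.
Total value = 424.55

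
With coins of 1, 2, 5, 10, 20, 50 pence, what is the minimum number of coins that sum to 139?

Greedy: take as many of the largest coin as possible, then repeat with the remainder.
139 = 2×50 + 1×20 + 1×10 + 1×5 + 2×2
Total coins = 2 + 1 + 1 + 1 + 2 = 7

7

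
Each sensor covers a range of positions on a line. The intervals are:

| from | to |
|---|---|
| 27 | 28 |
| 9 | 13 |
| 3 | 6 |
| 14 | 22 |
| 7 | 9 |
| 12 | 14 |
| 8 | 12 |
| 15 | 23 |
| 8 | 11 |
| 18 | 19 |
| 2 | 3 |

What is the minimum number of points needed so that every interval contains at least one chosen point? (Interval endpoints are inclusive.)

5

Sorted: [2,3] [3,6] [7,9] [8,11] [8,12] [9,13] [12,14] [18,19] [14,22] [15,23] [27,28]
{[2,3],[3,6]} hit by 3; {[7,9],[8,11],[8,12],[9,13]} hit by 9; {[12,14]} hit by 14; {[18,19],[14,22],[15,23]} hit by 19; {[27,28]} hit by 28.
Points: 3, 9, 14, 19, 28 (5 total).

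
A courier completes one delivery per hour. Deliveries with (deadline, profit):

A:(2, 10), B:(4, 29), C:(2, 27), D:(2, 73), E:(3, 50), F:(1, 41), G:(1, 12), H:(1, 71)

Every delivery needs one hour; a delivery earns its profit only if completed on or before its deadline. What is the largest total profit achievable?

Profit order: D=73 H=71 E=50 F=41 B=29 C=27 G=12 A=10
Assign: D→slot 2, H→slot 1, E→slot 3, F skipped, B→slot 4, C skipped, G skipped, A skipped.
Slots: [1:H] [2:D] [3:E] [4:B]
Profit = 71 + 73 + 50 + 29 = 223

223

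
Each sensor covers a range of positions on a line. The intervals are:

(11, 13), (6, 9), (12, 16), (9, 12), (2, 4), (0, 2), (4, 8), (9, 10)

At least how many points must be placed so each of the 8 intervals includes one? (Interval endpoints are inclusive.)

Sort by right endpoint; whenever an interval is uncovered, place a point at its right end.
Sorted: [0,2] [2,4] [4,8] [6,9] [9,10] [9,12] [11,13] [12,16]
{[0,2],[2,4]} hit by 2; {[4,8],[6,9]} hit by 8; {[9,10],[9,12]} hit by 10; {[11,13],[12,16]} hit by 13.
Points: 2, 8, 10, 13 (4 total).

4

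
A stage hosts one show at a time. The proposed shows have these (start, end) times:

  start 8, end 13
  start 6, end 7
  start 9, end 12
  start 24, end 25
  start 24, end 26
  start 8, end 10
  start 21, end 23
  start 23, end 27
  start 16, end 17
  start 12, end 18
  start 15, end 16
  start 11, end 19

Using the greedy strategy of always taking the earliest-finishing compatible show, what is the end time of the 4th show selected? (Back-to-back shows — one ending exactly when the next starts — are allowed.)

17

By end time: (6,7), (8,10), (9,12), (8,13), (15,16), (16,17), (12,18), (11,19), (21,23), (24,25), (24,26), (23,27).
Pick (6,7); next start ≥ 7 → (8,10); next start ≥ 10 → (15,16); next start ≥ 16 → (16,17); next start ≥ 17 → (21,23); next start ≥ 23 → (24,25).
Selected: (6,7) (8,10) (15,16) (16,17) (21,23) (24,25)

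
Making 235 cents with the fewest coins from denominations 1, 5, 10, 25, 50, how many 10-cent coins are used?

235 − 4×50→35 − 1×25→10 − 1×10→0
Count of 10: 1

1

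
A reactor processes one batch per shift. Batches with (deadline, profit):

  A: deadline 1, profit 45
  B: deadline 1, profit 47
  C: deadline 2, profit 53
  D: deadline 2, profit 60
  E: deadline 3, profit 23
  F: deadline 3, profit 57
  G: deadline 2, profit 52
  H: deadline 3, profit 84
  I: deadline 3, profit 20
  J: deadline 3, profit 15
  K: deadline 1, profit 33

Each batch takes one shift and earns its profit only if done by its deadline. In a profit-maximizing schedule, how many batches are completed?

Take jobs in profit order; each goes to the latest open slot no later than its deadline.
Profit order: H=84 D=60 F=57 C=53 G=52 B=47 A=45 K=33 E=23 I=20 J=15
Assign: H→slot 3, D→slot 2, F→slot 1, C skipped, G skipped, B skipped, A skipped, K skipped, E skipped, I skipped, J skipped.
Slots: [1:F] [2:D] [3:H]
3 of 11 scheduled.

3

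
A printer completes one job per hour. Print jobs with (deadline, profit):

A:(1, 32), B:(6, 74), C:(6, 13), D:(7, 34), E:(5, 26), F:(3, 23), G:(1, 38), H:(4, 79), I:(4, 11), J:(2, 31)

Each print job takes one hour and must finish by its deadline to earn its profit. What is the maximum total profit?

By profit: H(d4,79), B(d6,74), G(d1,38), D(d7,34), A(d1,32), J(d2,31), E(d5,26), F(d3,23), C(d6,13), I(d4,11)
H→slot 4; B→slot 6; G→slot 1; D→slot 7; A skipped; J→slot 2; E→slot 5; F→slot 3; C skipped; I skipped.
Profit = 38 + 31 + 23 + 79 + 26 + 74 + 34 = 305

305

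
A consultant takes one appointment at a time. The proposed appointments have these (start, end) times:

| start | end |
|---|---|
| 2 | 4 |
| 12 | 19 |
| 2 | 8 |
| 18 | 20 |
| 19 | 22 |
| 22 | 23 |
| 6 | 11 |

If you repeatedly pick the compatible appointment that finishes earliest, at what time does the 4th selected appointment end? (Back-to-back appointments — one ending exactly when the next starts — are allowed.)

22

Greedy by earliest finish: after sorting by end time, pick each interval compatible with the last pick.
By end time: (2,4), (2,8), (6,11), (12,19), (18,20), (19,22), (22,23).
Pick (2,4); next start ≥ 4 → (6,11); next start ≥ 11 → (12,19); next start ≥ 19 → (19,22); next start ≥ 22 → (22,23).
Selected: (2,4) (6,11) (12,19) (19,22) (22,23)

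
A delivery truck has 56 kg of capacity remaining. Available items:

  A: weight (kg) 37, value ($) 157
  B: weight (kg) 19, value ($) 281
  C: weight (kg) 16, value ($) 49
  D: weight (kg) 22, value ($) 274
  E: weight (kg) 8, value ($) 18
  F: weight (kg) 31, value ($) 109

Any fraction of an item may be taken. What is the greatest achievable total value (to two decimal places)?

618.65

Order: B (281/19=14.79) > D (274/22=12.45) > A (157/37=4.24) > F (109/31=3.52) > C (49/16=3.06) > E (18/8=2.25)
Fill: take B (19 @ 281) → take D (22 @ 274) → take 15/37 of A → 63.65; 56/56 used.
Total value = 618.65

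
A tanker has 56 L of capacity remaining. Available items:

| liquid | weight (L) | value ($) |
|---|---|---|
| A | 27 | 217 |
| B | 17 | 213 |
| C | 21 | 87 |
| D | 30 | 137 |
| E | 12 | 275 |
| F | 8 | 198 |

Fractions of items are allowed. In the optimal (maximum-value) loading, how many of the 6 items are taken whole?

3

Greedy by value/weight ratio, highest first.
Ratios (sorted): F 24.75, E 22.92, B 12.53, A 8.04, D 4.57, C 4.14
take F (8 @ 198); take E (12 @ 275); take B (17 @ 213); take 19/27 of A → 152.70. Capacity used 56/56.
3 item(s) taken whole; one partial (take 19/27 of A).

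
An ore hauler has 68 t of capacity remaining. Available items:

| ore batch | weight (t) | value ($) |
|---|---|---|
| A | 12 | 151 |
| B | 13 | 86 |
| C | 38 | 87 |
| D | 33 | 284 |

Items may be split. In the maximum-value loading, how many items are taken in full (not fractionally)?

Sort by value per unit weight and fill in that order.
Ratios (sorted): A 12.58, D 8.61, B 6.62, C 2.29
take A (12 @ 151); take D (33 @ 284); take B (13 @ 86); take 10/38 of C → 22.89. Capacity used 68/68.
3 item(s) taken whole; one partial (take 10/38 of C).

3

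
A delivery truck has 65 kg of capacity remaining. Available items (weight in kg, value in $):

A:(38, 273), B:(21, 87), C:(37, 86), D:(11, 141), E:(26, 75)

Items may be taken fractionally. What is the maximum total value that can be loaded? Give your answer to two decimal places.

480.29

Order: D (141/11=12.82) > A (273/38=7.18) > B (87/21=4.14) > E (75/26=2.88) > C (86/37=2.32)
Fill: take D (11 @ 141) → take A (38 @ 273) → take 16/21 of B → 66.29; 65/65 used.
Total value = 480.29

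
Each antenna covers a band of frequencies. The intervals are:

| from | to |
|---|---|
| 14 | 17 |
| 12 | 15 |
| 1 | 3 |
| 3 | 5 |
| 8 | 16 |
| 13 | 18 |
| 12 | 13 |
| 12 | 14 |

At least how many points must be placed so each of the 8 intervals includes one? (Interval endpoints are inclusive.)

Process intervals by earliest right end; each time one isn't hit yet, stab at its right endpoint.
Sorted: [1,3] [3,5] [12,13] [12,14] [12,15] [8,16] [14,17] [13,18]
{[1,3],[3,5]} hit by 3; {[12,13],[12,14],[12,15],[8,16]} hit by 13; {[14,17],[13,18]} hit by 17.
Points: 3, 13, 17 (3 total).

3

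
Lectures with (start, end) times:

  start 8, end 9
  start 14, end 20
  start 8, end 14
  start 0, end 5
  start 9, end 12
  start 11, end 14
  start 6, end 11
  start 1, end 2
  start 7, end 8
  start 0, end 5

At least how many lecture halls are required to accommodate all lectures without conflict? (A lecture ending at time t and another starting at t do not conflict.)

3

Count concurrent intervals with a sweep; the peak is the room count.
Events (time:±→running): 0:+→1 0:+→2 1:+→3 … peak 3.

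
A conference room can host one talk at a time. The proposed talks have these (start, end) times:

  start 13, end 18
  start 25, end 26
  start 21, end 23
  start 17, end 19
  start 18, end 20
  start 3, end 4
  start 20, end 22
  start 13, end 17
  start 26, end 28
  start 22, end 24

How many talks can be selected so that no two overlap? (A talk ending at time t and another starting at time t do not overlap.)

Order by finish time; keep every interval that doesn't clash with the previous kept one.
By end time: (3,4), (13,17), (13,18), (17,19), (18,20), (20,22), (21,23), (22,24), (25,26), (26,28).
Pick (3,4); next start ≥ 4 → (13,17); next start ≥ 17 → (17,19); next start ≥ 19 → (20,22); next start ≥ 22 → (22,24); next start ≥ 24 → (25,26); next start ≥ 26 → (26,28).
Selected 7 talks.

7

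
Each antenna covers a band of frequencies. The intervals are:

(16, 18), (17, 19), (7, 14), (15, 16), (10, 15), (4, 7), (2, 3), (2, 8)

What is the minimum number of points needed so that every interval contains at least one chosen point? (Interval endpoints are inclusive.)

By right end: [2,3]  [4,7]  [2,8]  [7,14]  [10,15]  [15,16]  [16,18]  [17,19]
[2,3] uncovered → point at 3; [4,7] uncovered → point at 7; [10,15] uncovered → point at 15; [16,18] uncovered → point at 18.
Points: 3, 7, 15, 18 (4 total).

4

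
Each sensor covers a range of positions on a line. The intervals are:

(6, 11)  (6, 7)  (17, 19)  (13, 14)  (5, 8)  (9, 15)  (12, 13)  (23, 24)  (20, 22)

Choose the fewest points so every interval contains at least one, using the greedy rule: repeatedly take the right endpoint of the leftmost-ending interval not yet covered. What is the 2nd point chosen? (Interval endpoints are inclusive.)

Sorted: [6,7] [5,8] [6,11] [12,13] [13,14] [9,15] [17,19] [20,22] [23,24]
{[6,7],[5,8],[6,11]} hit by 7; {[12,13],[13,14],[9,15]} hit by 13; {[17,19]} hit by 19; {[20,22]} hit by 22; {[23,24]} hit by 24.
Points: 7, 13, 19, 22, 24 (5 total).

13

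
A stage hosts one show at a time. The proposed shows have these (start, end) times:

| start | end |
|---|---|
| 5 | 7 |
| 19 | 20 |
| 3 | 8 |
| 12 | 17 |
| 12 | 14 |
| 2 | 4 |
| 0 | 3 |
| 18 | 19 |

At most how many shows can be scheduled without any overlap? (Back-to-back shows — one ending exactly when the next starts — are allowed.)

Sort by end time and greedily take each interval whose start is ≥ the last chosen end.
Sorted by end: (0,3)  (2,4)  (5,7)  (3,8)  (12,14)  (12,17)  (18,19)  (19,20)
take (0,3); take (5,7); take (12,14); take (18,19); take (19,20).
Selected 5 shows.

5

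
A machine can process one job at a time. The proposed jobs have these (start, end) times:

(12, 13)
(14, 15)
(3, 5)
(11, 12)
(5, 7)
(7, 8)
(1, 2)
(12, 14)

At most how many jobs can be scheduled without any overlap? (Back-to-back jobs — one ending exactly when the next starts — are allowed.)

7

Sort by end time and greedily take each interval whose start is ≥ the last chosen end.
By end time: (1,2), (3,5), (5,7), (7,8), (11,12), (12,13), (12,14), (14,15).
Pick (1,2); next start ≥ 2 → (3,5); next start ≥ 5 → (5,7); next start ≥ 7 → (7,8); next start ≥ 8 → (11,12); next start ≥ 12 → (12,13); next start ≥ 13 → (14,15).
Selected 7 jobs.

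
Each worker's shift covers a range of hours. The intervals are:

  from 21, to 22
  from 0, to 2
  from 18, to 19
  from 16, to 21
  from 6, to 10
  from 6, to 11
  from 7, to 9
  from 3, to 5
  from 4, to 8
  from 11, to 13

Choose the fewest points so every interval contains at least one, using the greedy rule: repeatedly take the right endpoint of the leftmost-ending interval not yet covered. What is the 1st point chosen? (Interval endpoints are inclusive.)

2

Process intervals by earliest right end; each time one isn't hit yet, stab at its right endpoint.
Sorted: [0,2] [3,5] [4,8] [7,9] [6,10] [6,11] [11,13] [18,19] [16,21] [21,22]
{[0,2]} hit by 2; {[3,5],[4,8]} hit by 5; {[7,9],[6,10],[6,11]} hit by 9; {[11,13]} hit by 13; {[18,19],[16,21]} hit by 19; {[21,22]} hit by 22.
Points: 2, 5, 9, 13, 19, 22 (6 total).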